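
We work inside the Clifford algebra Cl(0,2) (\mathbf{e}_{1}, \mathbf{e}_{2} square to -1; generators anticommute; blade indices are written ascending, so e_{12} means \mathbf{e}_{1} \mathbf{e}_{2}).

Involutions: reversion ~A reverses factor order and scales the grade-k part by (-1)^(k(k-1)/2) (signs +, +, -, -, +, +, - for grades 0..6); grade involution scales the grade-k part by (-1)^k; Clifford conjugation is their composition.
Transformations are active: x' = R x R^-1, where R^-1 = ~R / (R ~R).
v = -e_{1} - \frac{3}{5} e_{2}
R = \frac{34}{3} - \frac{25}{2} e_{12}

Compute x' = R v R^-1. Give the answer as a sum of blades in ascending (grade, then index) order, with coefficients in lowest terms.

~R = \frac{34}{3} + \frac{25}{2} e_{12}, and R ~R = \frac{10249}{36}, so R^-1 = ~R / (\frac{10249}{36}).
R v = -\frac{113}{6} e_{1} + \frac{57}{10} e_{2}
Answer: -\frac{5119}{10249} e_{1} + \frac{54003}{51245} e_{2}


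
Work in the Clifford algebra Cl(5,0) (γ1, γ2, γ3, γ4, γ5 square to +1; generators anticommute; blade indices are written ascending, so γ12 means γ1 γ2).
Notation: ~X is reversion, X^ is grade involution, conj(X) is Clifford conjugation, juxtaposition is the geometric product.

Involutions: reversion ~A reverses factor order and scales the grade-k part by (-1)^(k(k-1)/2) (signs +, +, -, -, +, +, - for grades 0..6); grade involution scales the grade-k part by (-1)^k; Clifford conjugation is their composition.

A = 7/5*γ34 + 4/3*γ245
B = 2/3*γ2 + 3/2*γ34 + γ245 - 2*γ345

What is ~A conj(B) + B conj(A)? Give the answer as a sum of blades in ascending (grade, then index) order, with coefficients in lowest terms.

first term: -23/30 - 14/5*γ5 - 8/3*γ23 + 8/9*γ45 + 14/15*γ234 - 17/5*γ235
second term: 23/30 - 14/5*γ5 - 8/3*γ23 + 8/9*γ45 - 14/15*γ234 + 17/5*γ235
Answer: -28/5*γ5 - 16/3*γ23 + 16/9*γ45


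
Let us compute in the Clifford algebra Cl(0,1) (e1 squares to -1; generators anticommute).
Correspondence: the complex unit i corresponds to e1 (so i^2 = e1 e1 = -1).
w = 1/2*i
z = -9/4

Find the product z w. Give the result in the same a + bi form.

In blades: z = -9/4, w = 1/2*e1.
Distribute z over w term by term (generator squares from the signature, products reordered to ascending indices): (-9/4)*w = -9/8*e1.
Sum: -9/8*e1; translating back through the correspondence:
Answer: -9/8*i


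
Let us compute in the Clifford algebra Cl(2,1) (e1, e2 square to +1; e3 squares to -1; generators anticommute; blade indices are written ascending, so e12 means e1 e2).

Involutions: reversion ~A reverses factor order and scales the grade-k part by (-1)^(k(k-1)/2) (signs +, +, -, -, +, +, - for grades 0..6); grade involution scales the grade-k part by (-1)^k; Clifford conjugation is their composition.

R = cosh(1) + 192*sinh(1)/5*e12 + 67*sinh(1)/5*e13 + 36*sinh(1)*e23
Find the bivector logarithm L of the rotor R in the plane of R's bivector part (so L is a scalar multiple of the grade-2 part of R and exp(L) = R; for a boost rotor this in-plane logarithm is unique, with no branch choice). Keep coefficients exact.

The scalar part of R is cosh(1), which determines |rapidity| via cosh; the sign lives in the bivector part, and pairing them (bivector part over sinh of the rapidity = the plane) gives the unique in-plane L = rapidity * plane.
Concretely: cosh(rapidity) = cosh(1) gives rapidity = ±1, and since rapidity/sinh(rapidity) is even the sign is immaterial: L = (rapidity/sinh(rapidity)) * <R>_2 = (1/sinh(1)) * <R>_2.
Answer: 192/5*e12 + 67/5*e13 + 36*e23


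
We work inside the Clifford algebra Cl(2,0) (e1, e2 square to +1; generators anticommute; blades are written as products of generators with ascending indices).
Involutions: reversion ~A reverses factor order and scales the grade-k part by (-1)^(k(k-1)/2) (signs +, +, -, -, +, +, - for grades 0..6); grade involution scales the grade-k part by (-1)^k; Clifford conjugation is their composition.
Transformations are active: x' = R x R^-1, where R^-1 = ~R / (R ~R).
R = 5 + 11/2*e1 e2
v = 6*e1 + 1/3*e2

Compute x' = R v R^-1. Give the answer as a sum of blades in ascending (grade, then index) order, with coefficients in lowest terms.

~R = 5 - 11/2*e1 e2, and R ~R = 221/4, so R^-1 = ~R / (221/4).
R v = 191/6*e1 - 94/3*e2
Answer: -158/663*e1 - 1327/221*e2


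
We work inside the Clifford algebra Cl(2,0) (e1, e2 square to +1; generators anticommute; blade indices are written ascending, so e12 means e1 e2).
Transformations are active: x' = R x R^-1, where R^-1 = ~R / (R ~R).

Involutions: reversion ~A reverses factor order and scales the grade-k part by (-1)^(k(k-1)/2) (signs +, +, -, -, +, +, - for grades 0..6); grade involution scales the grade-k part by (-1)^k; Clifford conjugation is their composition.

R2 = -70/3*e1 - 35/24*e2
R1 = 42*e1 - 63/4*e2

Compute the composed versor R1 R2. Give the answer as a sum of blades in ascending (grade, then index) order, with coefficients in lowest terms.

Distribute over the terms of R1 (each basis-blade product reordered to ascending indices, repeated generators contracted through their squares):
(42*e1) R2 = -980 - 245/4*e12
(-63/4*e2) R2 = 735/32 - 735/2*e12
Summing the partial products and collecting blades:
Answer: -30625/32 - 1715/4*e12


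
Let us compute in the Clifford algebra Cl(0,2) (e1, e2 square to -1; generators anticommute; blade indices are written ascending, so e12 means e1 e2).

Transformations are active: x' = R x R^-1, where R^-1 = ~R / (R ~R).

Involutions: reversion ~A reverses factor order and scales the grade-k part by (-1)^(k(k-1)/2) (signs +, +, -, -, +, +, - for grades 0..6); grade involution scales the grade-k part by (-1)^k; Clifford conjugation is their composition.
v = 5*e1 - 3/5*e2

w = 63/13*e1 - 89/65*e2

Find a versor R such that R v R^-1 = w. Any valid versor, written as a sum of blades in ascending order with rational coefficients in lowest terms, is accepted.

Key observation: q(v) = q(w) = -634/25 (sandwiches preserve the norm), so R = v + w = 128/13*e1 - 128/65*e2 works whenever it is invertible — the component of v along it is kept and (v - w)/2 reverses, sending v to w.
Answer: 128/13*e1 - 128/65*e2


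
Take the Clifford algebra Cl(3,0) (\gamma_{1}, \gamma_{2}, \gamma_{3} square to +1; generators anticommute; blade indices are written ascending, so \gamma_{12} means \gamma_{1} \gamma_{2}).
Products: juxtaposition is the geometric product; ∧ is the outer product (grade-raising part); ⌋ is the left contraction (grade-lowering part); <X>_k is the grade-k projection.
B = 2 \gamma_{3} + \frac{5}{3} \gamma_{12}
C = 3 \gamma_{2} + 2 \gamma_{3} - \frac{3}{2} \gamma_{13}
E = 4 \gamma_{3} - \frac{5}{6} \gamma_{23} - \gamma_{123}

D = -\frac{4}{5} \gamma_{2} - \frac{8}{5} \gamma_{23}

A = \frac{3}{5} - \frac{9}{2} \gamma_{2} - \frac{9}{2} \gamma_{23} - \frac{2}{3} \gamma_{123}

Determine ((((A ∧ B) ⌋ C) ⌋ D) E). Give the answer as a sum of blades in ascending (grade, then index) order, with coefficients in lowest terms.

step 1: \frac{6}{5} \gamma_{3} + \gamma_{12} - 9 \gamma_{23}
step 2: \frac{12}{5} + \frac{9}{5} \gamma_{1}
step 3: -\frac{48}{25} \gamma_{2} - \frac{96}{25} \gamma_{23}
step 4: -\frac{16}{5} - \frac{96}{25} \gamma_{1} - \frac{384}{25} \gamma_{2} + \frac{8}{5} \gamma_{3} - \frac{48}{25} \gamma_{13} - \frac{192}{25} \gamma_{23}
Answer: -\frac{16}{5} - \frac{96}{25} \gamma_{1} - \frac{384}{25} \gamma_{2} + \frac{8}{5} \gamma_{3} - \frac{48}{25} \gamma_{13} - \frac{192}{25} \gamma_{23}


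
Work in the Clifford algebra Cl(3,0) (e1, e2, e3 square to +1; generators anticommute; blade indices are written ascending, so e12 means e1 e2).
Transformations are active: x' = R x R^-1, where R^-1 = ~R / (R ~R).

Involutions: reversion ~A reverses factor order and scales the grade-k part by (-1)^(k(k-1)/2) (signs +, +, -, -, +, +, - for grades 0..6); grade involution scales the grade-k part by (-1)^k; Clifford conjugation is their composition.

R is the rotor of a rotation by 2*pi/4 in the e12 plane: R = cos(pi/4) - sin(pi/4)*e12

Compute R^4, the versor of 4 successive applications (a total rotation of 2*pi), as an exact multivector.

Half-angle bookkeeping: 4 applications in e12 add up to rotor phase 4*pi/4 = pi, so R^4 = cos(pi) - sin(pi)*e12.
cos(pi) = -1 and sin(pi) = 0, so R^4 = -1. The total rotation 2*pi is 1 full turn, so every vector returns to itself, yet the rotor is -1, on the OTHER sheet of the double cover (an odd number of 2*pi turns).
Answer: -1


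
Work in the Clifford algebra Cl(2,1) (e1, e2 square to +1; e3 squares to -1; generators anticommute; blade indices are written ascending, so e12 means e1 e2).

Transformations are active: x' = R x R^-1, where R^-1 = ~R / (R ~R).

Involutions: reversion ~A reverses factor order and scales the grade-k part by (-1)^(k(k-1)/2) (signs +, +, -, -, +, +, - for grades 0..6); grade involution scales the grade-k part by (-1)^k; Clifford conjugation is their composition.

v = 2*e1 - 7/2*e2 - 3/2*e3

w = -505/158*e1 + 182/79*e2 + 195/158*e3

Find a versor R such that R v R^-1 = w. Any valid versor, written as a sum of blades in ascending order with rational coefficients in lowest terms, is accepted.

Key observation: q(v) = q(w) = 14 (sandwiches preserve the norm), so R = v + w = -189/158*e1 - 189/158*e2 - 21/79*e3 works whenever it is invertible — the component of v along it is kept and (v - w)/2 reverses, sending v to w.
Answer: -189/158*e1 - 189/158*e2 - 21/79*e3


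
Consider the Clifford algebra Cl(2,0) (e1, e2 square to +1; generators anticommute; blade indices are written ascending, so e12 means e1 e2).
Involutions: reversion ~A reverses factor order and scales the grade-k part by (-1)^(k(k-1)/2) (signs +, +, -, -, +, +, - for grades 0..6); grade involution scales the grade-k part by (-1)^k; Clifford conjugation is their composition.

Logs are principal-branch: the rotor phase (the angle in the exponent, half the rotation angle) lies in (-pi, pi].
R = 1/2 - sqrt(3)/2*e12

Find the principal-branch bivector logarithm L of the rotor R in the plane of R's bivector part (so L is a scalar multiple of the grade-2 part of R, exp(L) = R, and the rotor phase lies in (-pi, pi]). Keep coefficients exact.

The scalar part of R is 1/2, and that scalar determines the rotor phase on the principal branch; recovering the unit plane as bivector-part over sine of the phase gives L = phase * plane.
Concretely: cos(phase) = 1/2 gives phase = ±pi/3, and since phase/sin(phase) is even the sign is immaterial: L = (phase/sin(phase)) * <R>_2 = (2*sqrt(3)*pi/9) * <R>_2.
Answer: -pi/3*e12


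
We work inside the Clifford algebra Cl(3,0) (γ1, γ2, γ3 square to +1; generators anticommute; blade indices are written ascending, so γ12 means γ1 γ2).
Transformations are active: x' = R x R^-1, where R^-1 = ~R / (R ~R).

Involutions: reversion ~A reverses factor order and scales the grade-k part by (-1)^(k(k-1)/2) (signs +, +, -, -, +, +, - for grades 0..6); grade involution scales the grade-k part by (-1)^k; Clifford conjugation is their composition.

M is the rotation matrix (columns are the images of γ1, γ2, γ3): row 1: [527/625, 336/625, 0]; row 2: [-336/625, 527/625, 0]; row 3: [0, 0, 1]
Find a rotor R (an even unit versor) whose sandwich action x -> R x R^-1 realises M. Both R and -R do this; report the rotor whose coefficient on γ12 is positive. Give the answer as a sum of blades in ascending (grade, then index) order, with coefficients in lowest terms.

Method: write R = a + b12*γ12 + b13*γ13 + b23*γ23 with a^2 + b12^2 + b13^2 + b23^2 = 1 (so R^-1 = ~R). Expanding the columns R e_j ~R gives tr M = 4a^2 - 1 and, from the antisymmetric part, M21 - M12 = -4a*b12, M13 - M31 = 4a*b13, M32 - M23 = -4a*b23.
Here tr M = 1679/625, so a^2 = (1 + tr M)/4 = 576/625 and a = ±24/25. Taking a = 24/25: M21 - M12 = -672/625, M13 - M31 = 0, M32 - M23 = 0, giving b12 = 7/25, b13 = 0, b23 = 0, i.e. R = 24/25 + 7/25*γ12.
Its γ12 coefficient is already positive.
Answer: 24/25 + 7/25*γ12. Why the constraint matters: R and -R act identically through the sandwich — M has trace 1679/625 either way — so only the sign condition on γ12 picks one of the two preimages.


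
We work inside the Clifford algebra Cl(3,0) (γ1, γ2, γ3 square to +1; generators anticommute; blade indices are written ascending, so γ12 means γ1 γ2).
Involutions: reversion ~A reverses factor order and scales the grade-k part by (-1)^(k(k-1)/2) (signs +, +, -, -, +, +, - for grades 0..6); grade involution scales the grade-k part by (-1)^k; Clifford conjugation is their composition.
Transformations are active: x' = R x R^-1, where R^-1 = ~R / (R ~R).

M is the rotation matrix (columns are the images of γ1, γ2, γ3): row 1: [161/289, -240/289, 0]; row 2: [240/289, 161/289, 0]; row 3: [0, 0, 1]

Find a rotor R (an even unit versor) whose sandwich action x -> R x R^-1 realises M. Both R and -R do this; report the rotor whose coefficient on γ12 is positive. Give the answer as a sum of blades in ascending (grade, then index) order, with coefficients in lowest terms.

Method: write R = a + b12*γ12 + b13*γ13 + b23*γ23 with a^2 + b12^2 + b13^2 + b23^2 = 1 (so R^-1 = ~R). Expanding the columns R e_j ~R gives tr M = 4a^2 - 1 and, from the antisymmetric part, M21 - M12 = -4a*b12, M13 - M31 = 4a*b13, M32 - M23 = -4a*b23.
Here tr M = 611/289, so a^2 = (1 + tr M)/4 = 225/289 and a = ±15/17. Taking a = 15/17: M21 - M12 = 480/289, M13 - M31 = 0, M32 - M23 = 0, giving b12 = -8/17, b13 = 0, b23 = 0, i.e. R = 15/17 - 8/17*γ12.
Its γ12 coefficient is negative, so report the other preimage -R.
Answer: -15/17 + 8/17*γ12. Recall the cover is two-to-one: with M of trace 611/289, both preimages act alike, and the stated γ12 sign chooses the sheet.


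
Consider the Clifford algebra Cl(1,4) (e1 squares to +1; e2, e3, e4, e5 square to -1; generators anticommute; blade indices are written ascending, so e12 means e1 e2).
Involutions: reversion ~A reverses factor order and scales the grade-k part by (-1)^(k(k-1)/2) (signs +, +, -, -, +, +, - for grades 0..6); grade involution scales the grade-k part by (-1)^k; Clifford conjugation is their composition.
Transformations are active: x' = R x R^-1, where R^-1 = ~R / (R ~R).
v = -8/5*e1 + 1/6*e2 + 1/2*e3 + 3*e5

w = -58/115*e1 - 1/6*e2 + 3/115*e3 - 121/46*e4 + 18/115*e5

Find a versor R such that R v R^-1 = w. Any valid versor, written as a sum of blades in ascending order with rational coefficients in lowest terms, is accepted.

A norm check does it: q(v) = q(w) = -3023/450, hence R = v + w = -242/115*e1 + 121/230*e3 - 121/46*e4 + 363/115*e5 realises the map — parallel part kept, (v - w)/2 negated, v carried to w.
Answer: -242/115*e1 + 121/230*e3 - 121/46*e4 + 363/115*e5


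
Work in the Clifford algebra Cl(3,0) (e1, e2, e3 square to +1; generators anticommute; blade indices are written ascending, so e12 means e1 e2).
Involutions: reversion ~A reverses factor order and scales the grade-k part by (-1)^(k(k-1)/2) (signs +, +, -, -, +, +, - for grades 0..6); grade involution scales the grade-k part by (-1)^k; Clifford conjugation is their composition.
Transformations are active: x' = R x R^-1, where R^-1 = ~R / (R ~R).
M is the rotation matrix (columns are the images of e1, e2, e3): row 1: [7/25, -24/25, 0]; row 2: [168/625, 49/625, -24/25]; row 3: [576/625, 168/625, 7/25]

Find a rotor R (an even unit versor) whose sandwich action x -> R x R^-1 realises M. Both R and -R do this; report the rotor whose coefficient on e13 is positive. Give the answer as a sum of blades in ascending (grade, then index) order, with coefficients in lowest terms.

Method: write R = a + b12*e12 + b13*e13 + b23*e23 with a^2 + b12^2 + b13^2 + b23^2 = 1 (so R^-1 = ~R). Expanding the columns R e_j ~R gives tr M = 4a^2 - 1 and, from the antisymmetric part, M21 - M12 = -4a*b12, M13 - M31 = 4a*b13, M32 - M23 = -4a*b23.
Here tr M = 399/625, so a^2 = (1 + tr M)/4 = 256/625 and a = ±16/25. Taking a = 16/25: M21 - M12 = 768/625, M13 - M31 = -576/625, M32 - M23 = 768/625, giving b12 = -12/25, b13 = -9/25, b23 = -12/25, i.e. R = 16/25 - 12/25*e12 - 9/25*e13 - 12/25*e23.
Its e13 coefficient is negative, so report the other preimage -R.
Answer: -16/25 + 12/25*e12 + 9/25*e13 + 12/25*e23. Note: both R and -R realise this M (trace 399/625); the covering map identifies them, and the e13-coefficient sign is the tie-breaker.


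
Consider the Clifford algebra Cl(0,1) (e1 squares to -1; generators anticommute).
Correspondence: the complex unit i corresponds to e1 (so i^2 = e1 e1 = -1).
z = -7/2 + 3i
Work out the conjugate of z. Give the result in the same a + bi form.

In blades: z = -7/2 + 3*e1.
Conjugation here is Clifford conjugation: the scalar is fixed and the grade-1 and grade-2 blades all flip sign, giving -7/2 - 3*e1; translating back:
Answer: -7/2 - 3i


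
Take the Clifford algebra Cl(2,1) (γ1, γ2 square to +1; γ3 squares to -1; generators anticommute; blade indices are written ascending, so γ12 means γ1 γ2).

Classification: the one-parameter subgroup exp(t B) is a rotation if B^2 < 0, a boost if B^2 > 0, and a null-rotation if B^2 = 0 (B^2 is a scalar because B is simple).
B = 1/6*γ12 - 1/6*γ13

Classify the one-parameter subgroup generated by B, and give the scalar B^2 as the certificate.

B^2 term by term: the squares give (1/6)^2*(γ12)^2 + (-1/6)^2*(γ13)^2 = 1/36*(-1) + 1/36*(+1) = 0 (each basis 2-blade squares to minus the product of its generators' squares); cross terms between blades sharing an index anticommute and cancel. So B^2 = 0.
Answer: null-rotation, certificate B^2 = 0. Note: conjugating B changes its blade decomposition but never the scalar B^2 = 0, whose sign settles the classification.


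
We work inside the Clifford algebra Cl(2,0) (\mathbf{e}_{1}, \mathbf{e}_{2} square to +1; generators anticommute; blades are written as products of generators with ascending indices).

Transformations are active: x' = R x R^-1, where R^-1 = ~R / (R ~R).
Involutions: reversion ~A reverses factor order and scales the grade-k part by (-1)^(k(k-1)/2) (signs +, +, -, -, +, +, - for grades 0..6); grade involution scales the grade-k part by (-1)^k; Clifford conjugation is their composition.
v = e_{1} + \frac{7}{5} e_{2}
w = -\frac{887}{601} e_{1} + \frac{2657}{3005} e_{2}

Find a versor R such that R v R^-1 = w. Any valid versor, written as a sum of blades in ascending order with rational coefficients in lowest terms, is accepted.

Construction: equal norms (both \frac{74}{25}) license R = v + w = -\frac{286}{601} e_{1} + \frac{6864}{3005} e_{2} — nothing changes along that direction, while (v - w)/2 changes sign, so v maps onto w.
Answer: -\frac{286}{601} e_{1} + \frac{6864}{3005} e_{2}


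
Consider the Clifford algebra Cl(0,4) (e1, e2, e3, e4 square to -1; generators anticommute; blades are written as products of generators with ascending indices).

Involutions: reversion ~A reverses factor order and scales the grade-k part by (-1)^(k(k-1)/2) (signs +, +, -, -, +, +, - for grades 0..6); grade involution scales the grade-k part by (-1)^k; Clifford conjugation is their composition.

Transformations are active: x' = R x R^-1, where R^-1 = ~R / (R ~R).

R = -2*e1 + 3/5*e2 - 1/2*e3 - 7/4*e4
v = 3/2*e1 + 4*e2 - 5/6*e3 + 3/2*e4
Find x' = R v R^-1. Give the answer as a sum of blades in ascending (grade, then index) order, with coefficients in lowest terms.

~R = -2*e1 + 3/5*e2 - 1/2*e3 - 7/4*e4, and R ~R = -3069/400, so R^-1 = ~R / (-3069/400).
R v = 337/120 - 89/10*e1 e2 + 29/12*e1 e3 - 3/8*e1 e4 + 3/2*e2 e3 + 79/10*e2 e4 - 53/24*e3 e4
Answer: -661/18414*e1 - 13624/3069*e2 + 22085/18414*e3 - 4031/18414*e4


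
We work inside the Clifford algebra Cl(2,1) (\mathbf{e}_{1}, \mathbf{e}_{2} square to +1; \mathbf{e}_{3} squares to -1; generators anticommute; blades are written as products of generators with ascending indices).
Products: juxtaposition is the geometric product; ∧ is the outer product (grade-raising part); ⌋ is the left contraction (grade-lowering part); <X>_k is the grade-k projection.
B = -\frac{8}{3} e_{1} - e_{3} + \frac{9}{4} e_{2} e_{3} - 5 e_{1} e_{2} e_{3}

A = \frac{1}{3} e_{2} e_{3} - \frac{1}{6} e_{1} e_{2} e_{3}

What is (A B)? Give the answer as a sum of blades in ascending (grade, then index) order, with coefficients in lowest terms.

step 1: \frac{19}{12} - \frac{49}{24} e_{1} + \frac{1}{3} e_{2} - \frac{1}{6} e_{1} e_{2} + \frac{4}{9} e_{2} e_{3} - \frac{8}{9} e_{1} e_{2} e_{3}
Answer: \frac{19}{12} - \frac{49}{24} e_{1} + \frac{1}{3} e_{2} - \frac{1}{6} e_{1} e_{2} + \frac{4}{9} e_{2} e_{3} - \frac{8}{9} e_{1} e_{2} e_{3}


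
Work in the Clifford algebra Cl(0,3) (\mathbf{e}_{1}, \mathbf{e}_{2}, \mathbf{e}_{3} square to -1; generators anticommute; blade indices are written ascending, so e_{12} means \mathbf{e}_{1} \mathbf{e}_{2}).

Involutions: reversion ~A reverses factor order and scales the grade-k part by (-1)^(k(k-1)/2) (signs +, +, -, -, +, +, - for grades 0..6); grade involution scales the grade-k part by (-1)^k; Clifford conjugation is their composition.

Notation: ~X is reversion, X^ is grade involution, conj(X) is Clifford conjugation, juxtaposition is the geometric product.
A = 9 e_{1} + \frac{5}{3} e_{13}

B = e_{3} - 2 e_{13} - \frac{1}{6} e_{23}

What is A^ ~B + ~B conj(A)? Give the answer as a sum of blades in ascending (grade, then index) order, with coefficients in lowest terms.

first term: -\frac{10}{3} - \frac{5}{3} e_{1} + 18 e_{3} + \frac{5}{18} e_{12} - 9 e_{13} - \frac{3}{2} e_{123}
second term: \frac{10}{3} - \frac{5}{3} e_{1} - 18 e_{3} + \frac{5}{18} e_{12} + 9 e_{13} - \frac{3}{2} e_{123}
Answer: -\frac{10}{3} e_{1} + \frac{5}{9} e_{12} - 3 e_{123}


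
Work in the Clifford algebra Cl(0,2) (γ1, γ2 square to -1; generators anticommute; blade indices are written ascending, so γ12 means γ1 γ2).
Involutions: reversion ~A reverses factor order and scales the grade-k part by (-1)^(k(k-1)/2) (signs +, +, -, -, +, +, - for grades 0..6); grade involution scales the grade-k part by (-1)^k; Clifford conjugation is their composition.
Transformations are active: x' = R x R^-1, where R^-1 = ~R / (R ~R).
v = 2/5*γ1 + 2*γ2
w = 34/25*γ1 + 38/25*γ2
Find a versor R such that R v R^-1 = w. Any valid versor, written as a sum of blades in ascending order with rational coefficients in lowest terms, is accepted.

Here q(v) = q(w) = -104/25; the classical choice R = v + w = 44/25*γ1 + 88/25*γ2 then realises v -> w under the sandwich.
Answer: 44/25*γ1 + 88/25*γ2


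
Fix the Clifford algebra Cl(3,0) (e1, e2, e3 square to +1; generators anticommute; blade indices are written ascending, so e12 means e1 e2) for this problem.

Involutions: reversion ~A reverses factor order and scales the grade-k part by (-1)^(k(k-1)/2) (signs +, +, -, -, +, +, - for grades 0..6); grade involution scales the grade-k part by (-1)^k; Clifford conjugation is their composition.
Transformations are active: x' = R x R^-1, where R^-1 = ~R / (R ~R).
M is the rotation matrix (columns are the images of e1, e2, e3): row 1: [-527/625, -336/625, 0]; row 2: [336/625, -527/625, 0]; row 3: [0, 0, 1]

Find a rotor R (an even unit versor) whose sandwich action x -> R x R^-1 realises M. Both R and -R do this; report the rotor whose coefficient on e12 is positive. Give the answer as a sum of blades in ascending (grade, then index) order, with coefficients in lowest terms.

Method: write R = a + b12*e12 + b13*e13 + b23*e23 with a^2 + b12^2 + b13^2 + b23^2 = 1 (so R^-1 = ~R). Expanding the columns R e_j ~R gives tr M = 4a^2 - 1 and, from the antisymmetric part, M21 - M12 = -4a*b12, M13 - M31 = 4a*b13, M32 - M23 = -4a*b23.
Here tr M = -429/625, so a^2 = (1 + tr M)/4 = 49/625 and a = ±7/25. Taking a = 7/25: M21 - M12 = 672/625, M13 - M31 = 0, M32 - M23 = 0, giving b12 = -24/25, b13 = 0, b23 = 0, i.e. R = 7/25 - 24/25*e12.
Its e12 coefficient is negative, so report the other preimage -R.
Answer: -7/25 + 24/25*e12. Note: both R and -R realise this M (trace -429/625); the covering map identifies them, and the e12-coefficient sign is the tie-breaker.


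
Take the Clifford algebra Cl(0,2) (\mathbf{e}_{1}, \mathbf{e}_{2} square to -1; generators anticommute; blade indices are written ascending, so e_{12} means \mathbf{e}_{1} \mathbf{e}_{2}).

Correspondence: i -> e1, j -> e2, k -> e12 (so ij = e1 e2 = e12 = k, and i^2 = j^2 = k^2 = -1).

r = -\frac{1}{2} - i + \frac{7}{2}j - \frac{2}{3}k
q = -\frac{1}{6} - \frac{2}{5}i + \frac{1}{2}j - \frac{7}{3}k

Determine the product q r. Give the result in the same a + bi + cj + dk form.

In blades: q = -\frac{1}{6} - \frac{2}{5} e_{1} + \frac{1}{2} e_{2} - \frac{7}{3} e_{12}, r = -\frac{1}{2} - e_{1} + \frac{7}{2} e_{2} - \frac{2}{3} e_{12}.
Distribute q over r term by term (generator squares from the signature, products reordered to ascending indices): (-\frac{1}{6})*r = \frac{1}{12} + \frac{1}{6} e_{1} - \frac{7}{12} e_{2} + \frac{1}{9} e_{12}; (-\frac{2}{5} e_{1})*r = -\frac{2}{5} + \frac{1}{5} e_{1} - \frac{4}{15} e_{2} - \frac{7}{5} e_{12}; (\frac{1}{2} e_{2})*r = -\frac{7}{4} - \frac{1}{3} e_{1} - \frac{1}{4} e_{2} + \frac{1}{2} e_{12}; (-\frac{7}{3} e_{12})*r = -\frac{14}{9} + \frac{49}{6} e_{1} + \frac{7}{3} e_{2} + \frac{7}{6} e_{12}.
Sum: -\frac{163}{45} + \frac{41}{5} e_{1} + \frac{37}{30} e_{2} + \frac{17}{45} e_{12}; translating back through the correspondence:
Answer: -\frac{163}{45} + \frac{41}{5}i + \frac{37}{30}j + \frac{17}{45}k


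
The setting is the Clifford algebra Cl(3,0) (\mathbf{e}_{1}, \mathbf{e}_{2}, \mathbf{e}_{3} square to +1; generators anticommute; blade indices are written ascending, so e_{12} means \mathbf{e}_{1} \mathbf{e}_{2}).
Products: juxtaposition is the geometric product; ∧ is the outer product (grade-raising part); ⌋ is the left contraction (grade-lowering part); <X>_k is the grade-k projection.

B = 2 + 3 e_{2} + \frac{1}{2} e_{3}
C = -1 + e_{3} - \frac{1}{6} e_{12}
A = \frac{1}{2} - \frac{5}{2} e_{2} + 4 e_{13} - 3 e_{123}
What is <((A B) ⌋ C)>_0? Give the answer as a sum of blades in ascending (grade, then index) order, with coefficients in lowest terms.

step 1: -\frac{13}{2} + 2 e_{1} - \frac{7}{2} e_{2} + \frac{1}{4} e_{3} - \frac{3}{2} e_{12} + 17 e_{13} - \frac{5}{4} e_{23} - 18 e_{123}
step 2: \frac{13}{2} - \frac{7}{12} e_{1} - \frac{1}{3} e_{2} - \frac{13}{2} e_{3} + \frac{13}{12} e_{12}
step 3: \frac{13}{2}
Answer: \frac{13}{2}


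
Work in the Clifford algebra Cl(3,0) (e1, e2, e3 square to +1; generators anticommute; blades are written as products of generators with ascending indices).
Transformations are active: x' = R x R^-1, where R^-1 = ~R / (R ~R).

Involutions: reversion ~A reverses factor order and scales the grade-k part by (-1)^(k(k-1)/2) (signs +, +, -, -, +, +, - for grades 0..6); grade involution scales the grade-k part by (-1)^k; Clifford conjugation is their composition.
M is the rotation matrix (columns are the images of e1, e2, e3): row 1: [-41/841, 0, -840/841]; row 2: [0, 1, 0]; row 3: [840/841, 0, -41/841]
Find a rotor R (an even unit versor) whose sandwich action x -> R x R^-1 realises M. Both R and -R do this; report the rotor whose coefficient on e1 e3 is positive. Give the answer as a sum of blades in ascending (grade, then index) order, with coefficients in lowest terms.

Method: write R = a + b12*e1 e2 + b13*e1 e3 + b23*e2 e3 with a^2 + b12^2 + b13^2 + b23^2 = 1 (so R^-1 = ~R). Expanding the columns R e_j ~R gives tr M = 4a^2 - 1 and, from the antisymmetric part, M21 - M12 = -4a*b12, M13 - M31 = 4a*b13, M32 - M23 = -4a*b23.
Here tr M = 759/841, so a^2 = (1 + tr M)/4 = 400/841 and a = ±20/29. Taking a = 20/29: M21 - M12 = 0, M13 - M31 = -1680/841, M32 - M23 = 0, giving b12 = 0, b13 = -21/29, b23 = 0, i.e. R = 20/29 - 21/29*e1 e3.
Its e1 e3 coefficient is negative, so report the other preimage -R.
Answer: -20/29 + 21/29*e1 e3. Key observation: the double cover Spin(3) -> SO(3) sends R and -R to the same matrix (trace 759/841 here), so the stated sign of the e1 e3 coefficient is what selects one sheet.


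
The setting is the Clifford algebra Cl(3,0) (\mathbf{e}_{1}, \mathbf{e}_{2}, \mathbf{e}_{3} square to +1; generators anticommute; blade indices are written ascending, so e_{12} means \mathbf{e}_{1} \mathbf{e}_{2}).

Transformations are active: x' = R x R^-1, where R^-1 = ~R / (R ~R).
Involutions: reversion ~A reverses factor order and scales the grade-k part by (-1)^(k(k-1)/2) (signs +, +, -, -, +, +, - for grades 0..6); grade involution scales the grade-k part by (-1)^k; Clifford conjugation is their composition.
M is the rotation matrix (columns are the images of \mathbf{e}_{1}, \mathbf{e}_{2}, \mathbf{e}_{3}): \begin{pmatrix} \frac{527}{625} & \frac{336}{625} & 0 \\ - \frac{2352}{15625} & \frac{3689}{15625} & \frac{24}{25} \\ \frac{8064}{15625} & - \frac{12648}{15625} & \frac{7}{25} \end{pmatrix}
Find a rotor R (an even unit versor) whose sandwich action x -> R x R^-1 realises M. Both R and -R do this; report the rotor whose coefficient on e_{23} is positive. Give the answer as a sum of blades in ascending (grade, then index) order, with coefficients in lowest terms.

Method: write R = a + b12*e_{12} + b13*e_{13} + b23*e_{23} with a^2 + b12^2 + b13^2 + b23^2 = 1 (so R^-1 = ~R). Expanding the columns R e_j ~R gives tr M = 4a^2 - 1 and, from the antisymmetric part, M21 - M12 = -4a*b12, M13 - M31 = 4a*b13, M32 - M23 = -4a*b23.
Here tr M = \frac{21239}{15625}, so a^2 = (1 + tr M)/4 = \frac{9216}{15625} and a = ±\frac{96}{125}. Taking a = \frac{96}{125}: M21 - M12 = -\frac{10752}{15625}, M13 - M31 = -\frac{8064}{15625}, M32 - M23 = -\frac{27648}{15625}, giving b12 = \frac{28}{125}, b13 = -\frac{21}{125}, b23 = \frac{72}{125}, i.e. R = \frac{96}{125} + \frac{28}{125} e_{12} - \frac{21}{125} e_{13} + \frac{72}{125} e_{23}.
Its e_{23} coefficient is already positive.
Answer: \frac{96}{125} + \frac{28}{125} e_{12} - \frac{21}{125} e_{13} + \frac{72}{125} e_{23}. Uniqueness: Spin(3) -> SO(3) maps R and -R to the same rotation of trace \frac{21239}{15625}; fixing the sign of the e_{23} coefficient removes the ambiguity.


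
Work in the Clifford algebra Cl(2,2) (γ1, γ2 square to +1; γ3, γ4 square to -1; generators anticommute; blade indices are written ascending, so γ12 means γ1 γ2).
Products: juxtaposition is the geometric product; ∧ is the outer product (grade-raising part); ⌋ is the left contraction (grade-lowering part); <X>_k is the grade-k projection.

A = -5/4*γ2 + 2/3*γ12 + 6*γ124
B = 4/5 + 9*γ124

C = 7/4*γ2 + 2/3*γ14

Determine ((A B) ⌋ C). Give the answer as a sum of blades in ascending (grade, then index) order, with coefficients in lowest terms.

step 1: 54 - γ2 - 6*γ4 + 8/15*γ12 + 45/4*γ14 + 24/5*γ124
step 2: 23/4 - 4*γ1 + 189/2*γ2 + 36*γ14
Answer: 23/4 - 4*γ1 + 189/2*γ2 + 36*γ14


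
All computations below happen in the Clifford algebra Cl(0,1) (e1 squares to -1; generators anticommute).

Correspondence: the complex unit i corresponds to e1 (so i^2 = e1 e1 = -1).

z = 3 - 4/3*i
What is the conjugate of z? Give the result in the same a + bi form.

In blades: z = 3 - 4/3*e1.
Conjugation here is Clifford conjugation: the scalar is fixed and the grade-1 and grade-2 blades all flip sign, giving 3 + 4/3*e1; translating back:
Answer: 3 + 4/3*i


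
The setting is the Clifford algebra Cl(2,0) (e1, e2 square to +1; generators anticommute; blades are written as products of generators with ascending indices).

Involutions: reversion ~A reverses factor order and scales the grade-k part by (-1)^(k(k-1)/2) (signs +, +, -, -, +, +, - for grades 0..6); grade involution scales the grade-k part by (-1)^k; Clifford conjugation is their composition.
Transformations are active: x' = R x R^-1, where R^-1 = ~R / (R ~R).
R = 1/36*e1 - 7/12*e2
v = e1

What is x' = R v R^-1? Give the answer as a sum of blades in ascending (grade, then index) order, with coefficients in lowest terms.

~R = 1/36*e1 - 7/12*e2, and R ~R = 221/648, so R^-1 = ~R / (221/648).
R v = 1/36 + 7/12*e1 e2
Answer: -220/221*e1 - 21/221*e2


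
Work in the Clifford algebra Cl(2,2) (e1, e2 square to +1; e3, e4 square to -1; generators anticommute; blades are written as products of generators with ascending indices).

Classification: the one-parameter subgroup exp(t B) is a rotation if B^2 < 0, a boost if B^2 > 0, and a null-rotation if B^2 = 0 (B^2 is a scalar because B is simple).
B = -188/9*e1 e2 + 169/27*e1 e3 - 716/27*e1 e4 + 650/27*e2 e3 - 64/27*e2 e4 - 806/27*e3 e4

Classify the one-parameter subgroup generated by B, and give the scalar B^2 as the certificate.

B^2 term by term: the squares give (-188/9)^2*(e1 e2)^2 + (169/27)^2*(e1 e3)^2 + (-716/27)^2*(e1 e4)^2 + (650/27)^2*(e2 e3)^2 + (-64/27)^2*(e2 e4)^2 + (-806/27)^2*(e3 e4)^2 = 35344/81*(-1) + 28561/729*(+1) + 512656/729*(+1) + 422500/729*(+1) + 4096/729*(+1) + 649636/729*(-1) = 1/9 (each basis 2-blade squares to minus the product of its generators' squares); cross terms between blades sharing an index anticommute and cancel; the commuting (index-disjoint) pairs give grade-4 terms 2*c*c'*(blade product), which cancel blade by blade — e1 e2 e3 e4: 303056/243 + 21632/729 - 930800/729 = 0 — confirming B is simple. So B^2 = 1/9.
Answer: boost, certificate B^2 = 1/9. Why this suffices: the scalar 1/9 survives any versor conjugation, so its sign alone determines the class however B is presented.


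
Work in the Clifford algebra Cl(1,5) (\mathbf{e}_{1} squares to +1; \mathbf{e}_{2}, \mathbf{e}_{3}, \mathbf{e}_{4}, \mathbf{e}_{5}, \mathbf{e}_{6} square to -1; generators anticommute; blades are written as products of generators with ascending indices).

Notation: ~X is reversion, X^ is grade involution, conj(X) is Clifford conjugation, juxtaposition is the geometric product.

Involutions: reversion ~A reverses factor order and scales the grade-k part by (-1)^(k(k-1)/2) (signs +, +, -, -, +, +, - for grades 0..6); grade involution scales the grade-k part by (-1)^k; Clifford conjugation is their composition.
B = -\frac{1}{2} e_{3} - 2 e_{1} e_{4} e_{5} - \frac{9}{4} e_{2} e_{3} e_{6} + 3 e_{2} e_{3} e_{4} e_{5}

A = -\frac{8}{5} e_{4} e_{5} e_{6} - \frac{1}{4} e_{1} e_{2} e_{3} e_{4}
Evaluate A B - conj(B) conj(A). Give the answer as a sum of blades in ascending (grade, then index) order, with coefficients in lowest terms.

first term: -\frac{3}{4} e_{1} e_{5} + \frac{16}{5} e_{1} e_{6} + \frac{1}{8} e_{1} e_{2} e_{4} - \frac{9}{16} e_{1} e_{4} e_{6} + \frac{1}{2} e_{2} e_{3} e_{5} + \frac{24}{5} e_{2} e_{3} e_{6} - \frac{18}{5} e_{2} e_{3} e_{4} e_{5} - \frac{4}{5} e_{3} e_{4} e_{5} e_{6}
second term: \frac{3}{4} e_{1} e_{5} - \frac{16}{5} e_{1} e_{6} + \frac{1}{8} e_{1} e_{2} e_{4} - \frac{9}{16} e_{1} e_{4} e_{6} + \frac{1}{2} e_{2} e_{3} e_{5} + \frac{24}{5} e_{2} e_{3} e_{6} - \frac{18}{5} e_{2} e_{3} e_{4} e_{5} - \frac{4}{5} e_{3} e_{4} e_{5} e_{6}
Answer: -\frac{3}{2} e_{1} e_{5} + \frac{32}{5} e_{1} e_{6}


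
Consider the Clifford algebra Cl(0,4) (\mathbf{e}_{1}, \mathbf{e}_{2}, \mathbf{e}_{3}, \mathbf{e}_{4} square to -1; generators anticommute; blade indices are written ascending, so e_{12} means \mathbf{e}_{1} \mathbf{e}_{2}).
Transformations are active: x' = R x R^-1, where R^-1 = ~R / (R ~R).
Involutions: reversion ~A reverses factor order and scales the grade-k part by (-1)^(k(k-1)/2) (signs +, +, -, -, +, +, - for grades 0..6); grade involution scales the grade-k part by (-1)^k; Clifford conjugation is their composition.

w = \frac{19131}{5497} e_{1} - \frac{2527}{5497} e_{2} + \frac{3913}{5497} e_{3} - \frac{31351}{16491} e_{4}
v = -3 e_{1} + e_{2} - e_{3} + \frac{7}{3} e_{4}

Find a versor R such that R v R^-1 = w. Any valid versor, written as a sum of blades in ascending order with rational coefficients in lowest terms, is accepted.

Here q(v) = q(w) = -\frac{148}{9}; the classical choice R = v + w = \frac{2640}{5497} e_{1} + \frac{2970}{5497} e_{2} - \frac{1584}{5497} e_{3} + \frac{2376}{5497} e_{4} then realises v -> w under the sandwich.
Answer: \frac{2640}{5497} e_{1} + \frac{2970}{5497} e_{2} - \frac{1584}{5497} e_{3} + \frac{2376}{5497} e_{4}


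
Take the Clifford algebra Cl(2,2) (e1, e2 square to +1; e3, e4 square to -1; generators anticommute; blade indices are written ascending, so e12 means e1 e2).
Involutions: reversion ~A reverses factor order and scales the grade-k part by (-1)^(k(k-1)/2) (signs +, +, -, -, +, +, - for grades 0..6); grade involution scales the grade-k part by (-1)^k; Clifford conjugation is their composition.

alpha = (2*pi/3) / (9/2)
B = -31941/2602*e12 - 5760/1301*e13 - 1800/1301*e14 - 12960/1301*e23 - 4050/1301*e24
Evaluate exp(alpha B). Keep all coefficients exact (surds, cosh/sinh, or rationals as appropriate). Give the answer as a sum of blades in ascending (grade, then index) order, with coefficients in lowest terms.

B^2 term by term: the squares give (-31941/2602)^2*(e12)^2 + (-5760/1301)^2*(e13)^2 + (-1800/1301)^2*(e14)^2 + (-12960/1301)^2*(e23)^2 + (-4050/1301)^2*(e24)^2 = 1020227481/6770404*(-1) + 33177600/1692601*(+1) + 3240000/1692601*(+1) + 167961600/1692601*(+1) + 16402500/1692601*(+1) = -81/4 (each basis 2-blade squares to minus the product of its generators' squares); cross terms between blades sharing an index anticommute and cancel; the commuting (index-disjoint) pairs give grade-4 terms 2*c*c'*(blade product), which cancel blade by blade — e1234: -46656000/1692601 + 46656000/1692601 = 0 — confirming B is simple. So B^2 = -81/4.
B^2 = -81/4 — a negative square means the series sums to a rotation: l = 9/2, alpha*l = 2*pi/3, so exp(alpha B) = cos(2*pi/3) + (sin(2*pi/3)/(9/2))*B = -1/2 + (sqrt(3)/9)*B.
Answer: -1/2 - 3549*sqrt(3)/2602*e12 - 640*sqrt(3)/1301*e13 - 200*sqrt(3)/1301*e14 - 1440*sqrt(3)/1301*e23 - 450*sqrt(3)/1301*e24


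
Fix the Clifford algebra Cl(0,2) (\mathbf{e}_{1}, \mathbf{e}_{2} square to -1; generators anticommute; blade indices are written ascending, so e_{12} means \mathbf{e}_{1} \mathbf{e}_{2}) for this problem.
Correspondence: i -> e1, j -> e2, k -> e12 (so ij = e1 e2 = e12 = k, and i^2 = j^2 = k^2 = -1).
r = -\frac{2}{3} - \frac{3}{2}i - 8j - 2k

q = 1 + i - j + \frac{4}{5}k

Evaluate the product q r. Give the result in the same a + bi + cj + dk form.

In blades: q = 1 + e_{1} - e_{2} + \frac{4}{5} e_{12}, r = -\frac{2}{3} - \frac{3}{2} e_{1} - 8 e_{2} - 2 e_{12}.
Distribute q over r term by term (generator squares from the signature, products reordered to ascending indices): (1)*r = -\frac{2}{3} - \frac{3}{2} e_{1} - 8 e_{2} - 2 e_{12}; (e_{1})*r = \frac{3}{2} - \frac{2}{3} e_{1} + 2 e_{2} - 8 e_{12}; (-e_{2})*r = -8 + 2 e_{1} + \frac{2}{3} e_{2} - \frac{3}{2} e_{12}; (\frac{4}{5} e_{12})*r = \frac{8}{5} + \frac{32}{5} e_{1} - \frac{6}{5} e_{2} - \frac{8}{15} e_{12}.
Sum: -\frac{167}{30} + \frac{187}{30} e_{1} - \frac{98}{15} e_{2} - \frac{361}{30} e_{12}; translating back through the correspondence:
Answer: -\frac{167}{30} + \frac{187}{30}i - \frac{98}{15}j - \frac{361}{30}k


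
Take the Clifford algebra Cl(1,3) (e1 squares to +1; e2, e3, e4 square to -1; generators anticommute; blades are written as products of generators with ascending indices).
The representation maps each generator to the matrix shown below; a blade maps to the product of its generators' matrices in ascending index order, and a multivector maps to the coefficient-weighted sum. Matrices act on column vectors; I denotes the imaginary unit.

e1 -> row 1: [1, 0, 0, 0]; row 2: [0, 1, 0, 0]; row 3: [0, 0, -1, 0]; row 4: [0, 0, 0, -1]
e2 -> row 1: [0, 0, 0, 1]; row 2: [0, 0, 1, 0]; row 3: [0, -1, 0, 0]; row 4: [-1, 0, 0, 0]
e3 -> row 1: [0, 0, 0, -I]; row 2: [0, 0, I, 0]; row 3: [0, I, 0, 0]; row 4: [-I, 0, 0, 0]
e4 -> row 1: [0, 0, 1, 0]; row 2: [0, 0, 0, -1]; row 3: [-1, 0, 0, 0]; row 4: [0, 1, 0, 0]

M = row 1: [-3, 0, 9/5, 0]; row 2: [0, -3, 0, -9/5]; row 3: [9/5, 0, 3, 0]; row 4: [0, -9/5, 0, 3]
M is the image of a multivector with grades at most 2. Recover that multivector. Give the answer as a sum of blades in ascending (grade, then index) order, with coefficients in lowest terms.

Method: the blade images are trace-orthogonal — tr(rho(e_A) rho(e_B)^-1) = 4 if A = B and 0 otherwise — and rho(e_A)^-1 = (e_A)^2 * rho(e_A) with (e_A)^2 = +1 or -1, so the coefficient of e_A in the preimage is (e_A)^2 * tr(M rho(e_A))/4.
Nonzero projections over blades of grade <= 2: e1: (e1)^2 = +1, tr(M rho(e1)) = -12, coefficient -3; e1 e4: (e1 e4)^2 = +1, tr(M rho(e1 e4)) = 36/5, coefficient 9/5. Every other blade of grade <= 2 projects to 0.
Answer: -3*e1 + 9/5*e1 e4
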